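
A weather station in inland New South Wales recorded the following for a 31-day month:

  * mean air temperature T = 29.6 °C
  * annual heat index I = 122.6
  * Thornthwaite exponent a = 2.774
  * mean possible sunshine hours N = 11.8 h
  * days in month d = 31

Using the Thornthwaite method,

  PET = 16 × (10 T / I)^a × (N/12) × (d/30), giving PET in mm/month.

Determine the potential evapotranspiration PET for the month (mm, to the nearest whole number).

10T/I = 10 × 29.6 / 122.6 = 2.4144
(10T/I)^a = 2.4144^2.774 = 11.5322
Uncorrected PET = 16 × 11.5322 = 184.515 mm
Correction = (N/12)(d/30) = (11.8/12)(31/30) = 1.0161
PET = 184.515 × 1.0161 = 187.486 mm/month

187 mm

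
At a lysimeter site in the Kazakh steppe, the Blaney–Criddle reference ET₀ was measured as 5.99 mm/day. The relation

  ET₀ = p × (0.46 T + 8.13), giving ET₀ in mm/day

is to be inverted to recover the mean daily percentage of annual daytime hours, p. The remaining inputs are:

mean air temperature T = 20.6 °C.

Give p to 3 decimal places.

p = ET₀ / (0.46 T + 8.13) = 5.99 / (0.46 × 20.6 + 8.13) = 5.99 / 17.606 = 0.3402

0.340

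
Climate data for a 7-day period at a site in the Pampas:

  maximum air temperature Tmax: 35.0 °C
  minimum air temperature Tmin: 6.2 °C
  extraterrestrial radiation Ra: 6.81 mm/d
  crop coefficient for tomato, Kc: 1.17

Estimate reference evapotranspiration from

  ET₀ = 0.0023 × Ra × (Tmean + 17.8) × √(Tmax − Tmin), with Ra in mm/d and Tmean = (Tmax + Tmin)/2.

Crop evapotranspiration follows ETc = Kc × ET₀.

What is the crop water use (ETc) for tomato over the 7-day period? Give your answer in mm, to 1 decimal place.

26.4 mm

Tmean = (35.0 + 6.2)/2 = 20.60 °C
ET₀ = 0.0023 × 6.81 × (20.60 + 17.8) × √28.8 = 0.0023 × 6.81 × 38.40 × 5.3666 = 3.2278 mm/d
ETc = Kc × ET₀ = 1.17 × 3.2278 = 3.7765 mm/d
Over 7 days: 3.7765 × 7 = 26.436 mm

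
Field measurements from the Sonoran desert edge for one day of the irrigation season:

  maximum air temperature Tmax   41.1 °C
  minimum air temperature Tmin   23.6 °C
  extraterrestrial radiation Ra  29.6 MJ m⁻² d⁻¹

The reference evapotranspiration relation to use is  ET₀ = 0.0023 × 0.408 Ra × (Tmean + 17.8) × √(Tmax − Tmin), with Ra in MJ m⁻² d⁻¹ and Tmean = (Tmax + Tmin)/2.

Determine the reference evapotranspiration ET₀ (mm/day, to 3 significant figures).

5.83 mm/day

Tmean = (41.1 + 23.6)/2 = 32.35 °C
0.408 Ra = 0.408 × 29.6 = 12.0768 mm/d equivalent
ET₀ = 0.0023 × 12.0768 × (32.35 + 17.8) × √17.5 = 0.0023 × 12.0768 × 50.15 × 4.1833 = 5.8273 mm/d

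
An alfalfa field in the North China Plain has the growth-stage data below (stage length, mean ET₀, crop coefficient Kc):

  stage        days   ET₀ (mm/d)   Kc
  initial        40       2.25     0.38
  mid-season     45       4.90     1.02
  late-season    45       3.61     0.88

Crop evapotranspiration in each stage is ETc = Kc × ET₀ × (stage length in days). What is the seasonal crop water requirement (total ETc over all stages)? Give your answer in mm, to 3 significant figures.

initial: 0.38 × 2.25 × 40 = 34.20 mm
mid-season: 1.02 × 4.90 × 45 = 224.91 mm
late-season: 0.88 × 3.61 × 45 = 142.96 mm
Seasonal total = 402.07 mm

402 mm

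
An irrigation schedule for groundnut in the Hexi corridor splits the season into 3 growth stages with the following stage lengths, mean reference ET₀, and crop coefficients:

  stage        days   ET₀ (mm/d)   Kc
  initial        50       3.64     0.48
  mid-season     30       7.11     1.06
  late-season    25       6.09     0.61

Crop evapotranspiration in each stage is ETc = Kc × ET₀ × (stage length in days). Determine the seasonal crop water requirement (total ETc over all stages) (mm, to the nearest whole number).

406 mm

initial: 0.48 × 3.64 × 50 = 87.36 mm
mid-season: 1.06 × 7.11 × 30 = 226.10 mm
late-season: 0.61 × 6.09 × 25 = 92.87 mm
Seasonal total = 406.33 mm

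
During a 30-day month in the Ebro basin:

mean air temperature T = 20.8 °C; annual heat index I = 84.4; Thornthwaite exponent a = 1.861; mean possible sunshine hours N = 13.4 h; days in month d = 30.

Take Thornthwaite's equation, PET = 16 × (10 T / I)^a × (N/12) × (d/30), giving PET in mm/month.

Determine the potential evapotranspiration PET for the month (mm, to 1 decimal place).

95.7 mm

10T/I = 10 × 20.8 / 84.4 = 2.4645
(10T/I)^a = 2.4645^1.861 = 5.3581
Uncorrected PET = 16 × 5.3581 = 85.730 mm
Correction = (N/12)(d/30) = (13.4/12)(30/30) = 1.1167
PET = 85.730 × 1.1167 = 95.735 mm/month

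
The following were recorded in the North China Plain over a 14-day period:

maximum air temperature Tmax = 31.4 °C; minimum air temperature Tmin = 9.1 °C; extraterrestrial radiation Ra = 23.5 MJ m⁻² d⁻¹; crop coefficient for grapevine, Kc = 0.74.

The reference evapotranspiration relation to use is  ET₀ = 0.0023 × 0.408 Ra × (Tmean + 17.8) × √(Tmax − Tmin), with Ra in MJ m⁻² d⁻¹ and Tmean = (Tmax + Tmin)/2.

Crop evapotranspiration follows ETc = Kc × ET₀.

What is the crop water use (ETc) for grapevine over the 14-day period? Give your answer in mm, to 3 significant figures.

Tmean = (31.4 + 9.1)/2 = 20.25 °C
0.408 Ra = 0.408 × 23.5 = 9.5880 mm/d equivalent
ET₀ = 0.0023 × 9.5880 × (20.25 + 17.8) × √22.3 = 0.0023 × 9.5880 × 38.05 × 4.7223 = 3.9625 mm/d
ETc = Kc × ET₀ = 0.74 × 3.9625 = 2.9323 mm/d
Over 14 days: 2.9323 × 14 = 41.052 mm

41.1 mm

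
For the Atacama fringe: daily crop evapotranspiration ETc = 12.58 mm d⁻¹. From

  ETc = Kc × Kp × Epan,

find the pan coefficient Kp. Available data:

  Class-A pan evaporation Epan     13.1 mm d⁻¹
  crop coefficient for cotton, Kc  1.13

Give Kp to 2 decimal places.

0.85

ETc = Kc × Kp × Epan  ⇒  Kp = ETc / (Kc × Epan)
Kp = 12.58 / (1.13 × 13.1) = 12.58 / 14.803 = 0.8498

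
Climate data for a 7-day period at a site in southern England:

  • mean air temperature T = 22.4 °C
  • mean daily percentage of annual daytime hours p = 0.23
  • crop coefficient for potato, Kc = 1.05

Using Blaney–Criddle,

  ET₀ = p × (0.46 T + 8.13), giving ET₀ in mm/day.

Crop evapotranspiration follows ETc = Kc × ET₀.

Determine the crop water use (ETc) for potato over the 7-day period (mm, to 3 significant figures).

ET₀ = 0.23 × (0.46 × 22.4 + 8.13) = 0.23 × 18.434 = 4.2398 mm/d
ETc = Kc × ET₀ = 1.05 × 4.2398 = 4.4518 mm/d
Over 7 days: 4.4518 × 7 = 31.163 mm

31.2 mm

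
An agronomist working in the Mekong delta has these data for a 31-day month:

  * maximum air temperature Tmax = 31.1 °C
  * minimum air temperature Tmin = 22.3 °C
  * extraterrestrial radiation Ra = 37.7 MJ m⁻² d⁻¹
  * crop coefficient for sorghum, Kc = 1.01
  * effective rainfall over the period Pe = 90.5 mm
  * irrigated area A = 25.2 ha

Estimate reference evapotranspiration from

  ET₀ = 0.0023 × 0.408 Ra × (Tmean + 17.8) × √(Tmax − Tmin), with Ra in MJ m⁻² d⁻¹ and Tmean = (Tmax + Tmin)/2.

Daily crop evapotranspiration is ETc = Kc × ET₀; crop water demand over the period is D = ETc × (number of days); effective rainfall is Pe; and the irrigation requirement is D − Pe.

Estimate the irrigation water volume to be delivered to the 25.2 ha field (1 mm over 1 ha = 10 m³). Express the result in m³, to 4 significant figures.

Tmean = (31.1 + 22.3)/2 = 26.70 °C
0.408 Ra = 0.408 × 37.7 = 15.3816 mm/d equivalent
ET₀ = 0.0023 × 15.3816 × (26.70 + 17.8) × √8.8 = 0.0023 × 15.3816 × 44.50 × 2.9665 = 4.6702 mm/d
ETc = Kc × ET₀ = 1.01 × 4.6702 = 4.7169 mm/d
Crop demand D = ETc × 31 d = 4.7169 × 31 = 146.224 mm
D − Pe = 146.224 − 90.5 = 55.724 mm
Volume = 55.724 mm × 25.2 ha × 10 = 14042.4 m³

14040 m³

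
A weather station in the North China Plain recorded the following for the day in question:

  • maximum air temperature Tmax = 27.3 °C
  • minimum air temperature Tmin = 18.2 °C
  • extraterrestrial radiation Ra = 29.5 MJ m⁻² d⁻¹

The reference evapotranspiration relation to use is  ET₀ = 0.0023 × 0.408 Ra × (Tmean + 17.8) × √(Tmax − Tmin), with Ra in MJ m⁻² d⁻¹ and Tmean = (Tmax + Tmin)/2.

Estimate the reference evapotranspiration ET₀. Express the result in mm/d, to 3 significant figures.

Tmean = (27.3 + 18.2)/2 = 22.75 °C
0.408 Ra = 0.408 × 29.5 = 12.0360 mm/d equivalent
ET₀ = 0.0023 × 12.0360 × (22.75 + 17.8) × √9.1 = 0.0023 × 12.0360 × 40.55 × 3.0166 = 3.3862 mm/d

3.39 mm/d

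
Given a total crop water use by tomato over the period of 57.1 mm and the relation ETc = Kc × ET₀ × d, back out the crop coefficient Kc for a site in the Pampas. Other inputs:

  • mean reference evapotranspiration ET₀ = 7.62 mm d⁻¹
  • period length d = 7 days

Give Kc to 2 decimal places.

1.07

ETc = Kc × ET₀ × d  ⇒  Kc = ETc / (ET₀ × d)
Kc = 57.1 / (7.62 × 7) = 57.1 / 53.34 = 1.0705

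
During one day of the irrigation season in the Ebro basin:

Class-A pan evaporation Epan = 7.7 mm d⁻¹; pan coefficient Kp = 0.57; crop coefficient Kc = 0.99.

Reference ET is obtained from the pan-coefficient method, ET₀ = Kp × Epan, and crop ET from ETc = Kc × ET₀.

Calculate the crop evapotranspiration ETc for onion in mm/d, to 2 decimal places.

4.35 mm/d

ET₀ = 0.57 × 7.7 = 4.3890 mm/d
ETc = Kc × ET₀ = 0.99 × 4.3890 = 4.3451 mm/d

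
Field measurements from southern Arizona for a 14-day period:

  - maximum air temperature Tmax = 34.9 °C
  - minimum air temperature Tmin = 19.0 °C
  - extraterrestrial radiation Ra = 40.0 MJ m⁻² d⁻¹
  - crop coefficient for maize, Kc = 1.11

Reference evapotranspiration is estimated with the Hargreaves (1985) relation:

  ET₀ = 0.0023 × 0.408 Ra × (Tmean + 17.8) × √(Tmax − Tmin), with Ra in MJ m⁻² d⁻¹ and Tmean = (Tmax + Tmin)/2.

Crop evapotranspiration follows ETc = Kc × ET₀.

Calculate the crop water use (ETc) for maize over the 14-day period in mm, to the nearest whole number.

104 mm

Tmean = (34.9 + 19.0)/2 = 26.95 °C
0.408 Ra = 0.408 × 40.0 = 16.3200 mm/d equivalent
ET₀ = 0.0023 × 16.3200 × (26.95 + 17.8) × √15.9 = 0.0023 × 16.3200 × 44.75 × 3.9875 = 6.6979 mm/d
ETc = Kc × ET₀ = 1.11 × 6.6979 = 7.4347 mm/d
Over 14 days: 7.4347 × 14 = 104.086 mm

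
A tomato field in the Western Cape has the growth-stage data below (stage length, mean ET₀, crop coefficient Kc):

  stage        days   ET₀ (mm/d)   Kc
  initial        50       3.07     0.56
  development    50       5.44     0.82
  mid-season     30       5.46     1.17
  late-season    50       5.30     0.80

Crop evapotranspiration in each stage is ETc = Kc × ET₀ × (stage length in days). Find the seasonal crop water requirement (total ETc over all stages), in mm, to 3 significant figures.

initial: 0.56 × 3.07 × 50 = 85.96 mm
development: 0.82 × 5.44 × 50 = 223.04 mm
mid-season: 1.17 × 5.46 × 30 = 191.65 mm
late-season: 0.80 × 5.30 × 50 = 212.00 mm
Seasonal total = 712.65 mm

713 mm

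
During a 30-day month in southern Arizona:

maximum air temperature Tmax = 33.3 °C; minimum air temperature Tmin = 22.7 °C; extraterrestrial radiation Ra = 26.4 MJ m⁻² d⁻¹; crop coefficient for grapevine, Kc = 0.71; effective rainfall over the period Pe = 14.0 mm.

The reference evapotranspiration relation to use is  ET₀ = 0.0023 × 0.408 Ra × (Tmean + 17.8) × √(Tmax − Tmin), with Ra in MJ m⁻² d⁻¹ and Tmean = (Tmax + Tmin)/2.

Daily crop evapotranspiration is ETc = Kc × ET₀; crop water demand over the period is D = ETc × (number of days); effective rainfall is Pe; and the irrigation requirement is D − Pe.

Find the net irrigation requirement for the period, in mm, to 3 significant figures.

Tmean = (33.3 + 22.7)/2 = 28.00 °C
0.408 Ra = 0.408 × 26.4 = 10.7712 mm/d equivalent
ET₀ = 0.0023 × 10.7712 × (28.00 + 17.8) × √10.6 = 0.0023 × 10.7712 × 45.80 × 3.2558 = 3.6942 mm/d
ETc = Kc × ET₀ = 0.71 × 3.6942 = 2.6229 mm/d
Crop demand D = ETc × 30 d = 2.6229 × 30 = 78.687 mm
D − Pe = 78.687 − 14.0 = 64.687 mm

64.7 mm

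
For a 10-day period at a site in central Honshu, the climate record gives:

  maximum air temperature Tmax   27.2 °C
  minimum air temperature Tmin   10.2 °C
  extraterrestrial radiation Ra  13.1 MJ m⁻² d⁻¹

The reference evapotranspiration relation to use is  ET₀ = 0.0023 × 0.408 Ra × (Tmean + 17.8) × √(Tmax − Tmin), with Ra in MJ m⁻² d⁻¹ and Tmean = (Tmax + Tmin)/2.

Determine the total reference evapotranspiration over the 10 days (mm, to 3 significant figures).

Tmean = (27.2 + 10.2)/2 = 18.70 °C
0.408 Ra = 0.408 × 13.1 = 5.3448 mm/d equivalent
ET₀ = 0.0023 × 5.3448 × (18.70 + 17.8) × √17.0 = 0.0023 × 5.3448 × 36.50 × 4.1231 = 1.8500 mm/d
Over 10 days: 1.8500 × 10 = 18.500 mm

18.5 mm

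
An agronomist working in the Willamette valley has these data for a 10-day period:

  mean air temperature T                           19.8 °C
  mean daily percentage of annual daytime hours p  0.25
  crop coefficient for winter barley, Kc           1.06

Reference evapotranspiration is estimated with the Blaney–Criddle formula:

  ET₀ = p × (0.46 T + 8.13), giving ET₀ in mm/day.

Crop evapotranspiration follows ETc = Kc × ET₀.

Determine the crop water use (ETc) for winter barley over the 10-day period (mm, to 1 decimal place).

ET₀ = 0.25 × (0.46 × 19.8 + 8.13) = 0.25 × 17.238 = 4.3095 mm/d
ETc = Kc × ET₀ = 1.06 × 4.3095 = 4.5681 mm/d
Over 10 days: 4.5681 × 10 = 45.681 mm

45.7 mm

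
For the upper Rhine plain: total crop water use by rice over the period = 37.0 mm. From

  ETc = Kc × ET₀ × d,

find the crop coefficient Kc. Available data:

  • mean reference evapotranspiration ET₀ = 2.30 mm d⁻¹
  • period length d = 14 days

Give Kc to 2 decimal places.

ETc = Kc × ET₀ × d  ⇒  Kc = ETc / (ET₀ × d)
Kc = 37.0 / (2.30 × 14) = 37.0 / 32.20 = 1.1491

1.15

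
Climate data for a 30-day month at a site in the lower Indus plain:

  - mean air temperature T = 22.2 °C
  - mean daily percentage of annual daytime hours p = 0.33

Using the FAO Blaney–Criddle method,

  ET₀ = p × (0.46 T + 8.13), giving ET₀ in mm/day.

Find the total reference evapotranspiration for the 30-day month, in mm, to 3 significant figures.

ET₀ = 0.33 × (0.46 × 22.2 + 8.13) = 0.33 × 18.342 = 6.0529 mm/d
Monthly total = 6.0529 × 30 = 181.587 mm

182 mm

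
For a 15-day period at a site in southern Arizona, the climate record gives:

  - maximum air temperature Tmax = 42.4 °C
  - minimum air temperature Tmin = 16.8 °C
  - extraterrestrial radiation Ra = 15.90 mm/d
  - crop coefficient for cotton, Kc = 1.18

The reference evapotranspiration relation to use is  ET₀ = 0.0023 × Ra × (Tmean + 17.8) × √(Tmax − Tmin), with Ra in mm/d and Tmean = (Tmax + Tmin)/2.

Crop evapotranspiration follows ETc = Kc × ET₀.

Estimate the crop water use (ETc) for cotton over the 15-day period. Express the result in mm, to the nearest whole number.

Tmean = (42.4 + 16.8)/2 = 29.60 °C
ET₀ = 0.0023 × 15.90 × (29.60 + 17.8) × √25.6 = 0.0023 × 15.90 × 47.40 × 5.0596 = 8.7704 mm/d
ETc = Kc × ET₀ = 1.18 × 8.7704 = 10.3491 mm/d
Over 15 days: 10.3491 × 15 = 155.237 mm

155 mm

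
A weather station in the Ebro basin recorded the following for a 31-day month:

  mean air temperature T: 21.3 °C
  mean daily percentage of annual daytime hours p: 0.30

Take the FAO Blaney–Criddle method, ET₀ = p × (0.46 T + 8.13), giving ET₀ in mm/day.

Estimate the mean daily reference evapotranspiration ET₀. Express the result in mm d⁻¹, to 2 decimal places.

ET₀ = 0.30 × (0.46 × 21.3 + 8.13) = 0.30 × 17.928 = 5.3784 mm/d

5.38 mm d⁻¹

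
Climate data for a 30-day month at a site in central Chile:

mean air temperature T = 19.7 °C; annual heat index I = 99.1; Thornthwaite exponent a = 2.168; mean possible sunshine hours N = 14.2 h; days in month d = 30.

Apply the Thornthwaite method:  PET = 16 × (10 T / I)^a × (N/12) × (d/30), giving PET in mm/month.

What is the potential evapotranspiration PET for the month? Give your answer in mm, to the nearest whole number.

84 mm

10T/I = 10 × 19.7 / 99.1 = 1.9879
(10T/I)^a = 1.9879^2.168 = 4.4353
Uncorrected PET = 16 × 4.4353 = 70.965 mm
Correction = (N/12)(d/30) = (14.2/12)(30/30) = 1.1833
PET = 70.965 × 1.1833 = 83.973 mm/month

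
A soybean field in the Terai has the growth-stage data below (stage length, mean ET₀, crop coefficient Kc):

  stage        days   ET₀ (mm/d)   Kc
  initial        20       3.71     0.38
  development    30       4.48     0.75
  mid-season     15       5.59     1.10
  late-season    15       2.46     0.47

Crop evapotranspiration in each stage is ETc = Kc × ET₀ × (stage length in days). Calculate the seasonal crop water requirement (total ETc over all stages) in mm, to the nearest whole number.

239 mm

initial: 0.38 × 3.71 × 20 = 28.20 mm
development: 0.75 × 4.48 × 30 = 100.80 mm
mid-season: 1.10 × 5.59 × 15 = 92.24 mm
late-season: 0.47 × 2.46 × 15 = 17.34 mm
Seasonal total = 238.58 mm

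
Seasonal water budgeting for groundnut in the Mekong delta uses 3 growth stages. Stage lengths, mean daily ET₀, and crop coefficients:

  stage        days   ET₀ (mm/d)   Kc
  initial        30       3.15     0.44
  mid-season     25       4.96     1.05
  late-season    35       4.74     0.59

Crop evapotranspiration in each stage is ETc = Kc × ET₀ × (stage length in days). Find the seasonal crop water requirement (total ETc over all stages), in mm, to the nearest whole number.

initial: 0.44 × 3.15 × 30 = 41.58 mm
mid-season: 1.05 × 4.96 × 25 = 130.20 mm
late-season: 0.59 × 4.74 × 35 = 97.88 mm
Seasonal total = 269.66 mm

270 mm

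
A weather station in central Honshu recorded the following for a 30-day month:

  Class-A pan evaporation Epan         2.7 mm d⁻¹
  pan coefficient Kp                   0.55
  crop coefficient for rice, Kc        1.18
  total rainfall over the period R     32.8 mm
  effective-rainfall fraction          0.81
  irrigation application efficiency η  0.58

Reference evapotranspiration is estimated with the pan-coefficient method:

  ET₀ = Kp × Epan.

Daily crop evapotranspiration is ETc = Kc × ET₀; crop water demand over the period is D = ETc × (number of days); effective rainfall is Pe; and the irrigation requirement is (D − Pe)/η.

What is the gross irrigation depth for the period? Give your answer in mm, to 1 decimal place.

44.8 mm

ET₀ = 0.55 × 2.7 = 1.4850 mm/d
ETc = Kc × ET₀ = 1.18 × 1.4850 = 1.7523 mm/d
Crop demand D = ETc × 30 d = 1.7523 × 30 = 52.569 mm
Pe = 0.81 × 32.8 = 26.568 mm
D − Pe = 52.569 − 26.568 = 26.001 mm
Gross irrigation = 26.001 / 0.58 = 44.829 mm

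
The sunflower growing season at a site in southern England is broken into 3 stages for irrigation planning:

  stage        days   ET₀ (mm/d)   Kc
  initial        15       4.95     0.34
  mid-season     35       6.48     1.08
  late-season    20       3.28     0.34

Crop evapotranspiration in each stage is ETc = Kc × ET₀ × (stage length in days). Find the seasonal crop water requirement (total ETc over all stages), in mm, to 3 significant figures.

initial: 0.34 × 4.95 × 15 = 25.25 mm
mid-season: 1.08 × 6.48 × 35 = 244.94 mm
late-season: 0.34 × 3.28 × 20 = 22.30 mm
Seasonal total = 292.49 mm

292 mm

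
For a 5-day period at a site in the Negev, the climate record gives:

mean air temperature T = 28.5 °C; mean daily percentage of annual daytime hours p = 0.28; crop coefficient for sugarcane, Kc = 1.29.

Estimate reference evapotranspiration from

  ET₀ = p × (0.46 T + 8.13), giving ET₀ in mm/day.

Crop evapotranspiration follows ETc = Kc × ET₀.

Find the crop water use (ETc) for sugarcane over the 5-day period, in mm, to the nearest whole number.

ET₀ = 0.28 × (0.46 × 28.5 + 8.13) = 0.28 × 21.240 = 5.9472 mm/d
ETc = Kc × ET₀ = 1.29 × 5.9472 = 7.6719 mm/d
Over 5 days: 7.6719 × 5 = 38.360 mm

38 mm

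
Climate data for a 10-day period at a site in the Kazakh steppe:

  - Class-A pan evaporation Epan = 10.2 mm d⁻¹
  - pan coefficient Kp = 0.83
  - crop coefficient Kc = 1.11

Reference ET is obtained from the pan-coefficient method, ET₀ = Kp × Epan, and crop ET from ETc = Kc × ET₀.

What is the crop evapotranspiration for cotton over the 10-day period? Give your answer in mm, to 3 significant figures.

94.0 mm

ET₀ = 0.83 × 10.2 = 8.4660 mm/d
ETc = Kc × ET₀ = 1.11 × 8.4660 = 9.3973 mm/d
Over 10 days: 9.3973 × 10 = 93.973 mm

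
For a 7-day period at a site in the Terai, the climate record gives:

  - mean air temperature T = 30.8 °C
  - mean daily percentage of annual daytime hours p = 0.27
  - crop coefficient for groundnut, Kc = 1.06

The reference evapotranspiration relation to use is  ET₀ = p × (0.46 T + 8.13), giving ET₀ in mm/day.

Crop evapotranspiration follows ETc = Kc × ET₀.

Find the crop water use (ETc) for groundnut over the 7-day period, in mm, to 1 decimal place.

ET₀ = 0.27 × (0.46 × 30.8 + 8.13) = 0.27 × 22.298 = 6.0205 mm/d
ETc = Kc × ET₀ = 1.06 × 6.0205 = 6.3817 mm/d
Over 7 days: 6.3817 × 7 = 44.672 mm

44.7 mm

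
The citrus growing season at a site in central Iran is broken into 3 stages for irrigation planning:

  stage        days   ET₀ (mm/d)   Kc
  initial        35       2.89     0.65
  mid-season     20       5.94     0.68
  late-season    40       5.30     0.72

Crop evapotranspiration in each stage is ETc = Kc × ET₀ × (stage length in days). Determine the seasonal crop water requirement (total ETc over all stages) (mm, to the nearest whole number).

299 mm

initial: 0.65 × 2.89 × 35 = 65.75 mm
mid-season: 0.68 × 5.94 × 20 = 80.78 mm
late-season: 0.72 × 5.30 × 40 = 152.64 mm
Seasonal total = 299.17 mm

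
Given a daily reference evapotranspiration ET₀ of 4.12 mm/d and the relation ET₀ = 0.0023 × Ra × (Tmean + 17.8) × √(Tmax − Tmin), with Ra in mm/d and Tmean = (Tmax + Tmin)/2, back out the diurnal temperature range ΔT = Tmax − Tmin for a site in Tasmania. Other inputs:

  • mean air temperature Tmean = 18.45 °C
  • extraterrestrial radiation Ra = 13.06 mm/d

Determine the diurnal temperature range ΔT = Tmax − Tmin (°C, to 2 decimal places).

14.32 °C

√ΔT = ET₀ / [0.0023 × Ra × (Tmean+17.8)] = 4.12 / (0.0023 × 13.06 × 36.25) = 3.7837
ΔT = 3.7837² = 14.316 °C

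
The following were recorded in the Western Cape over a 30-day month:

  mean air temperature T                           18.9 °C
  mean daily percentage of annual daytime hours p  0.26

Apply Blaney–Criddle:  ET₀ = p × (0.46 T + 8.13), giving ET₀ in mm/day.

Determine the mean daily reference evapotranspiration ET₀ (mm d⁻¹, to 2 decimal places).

ET₀ = 0.26 × (0.46 × 18.9 + 8.13) = 0.26 × 16.824 = 4.3742 mm/d

4.37 mm d⁻¹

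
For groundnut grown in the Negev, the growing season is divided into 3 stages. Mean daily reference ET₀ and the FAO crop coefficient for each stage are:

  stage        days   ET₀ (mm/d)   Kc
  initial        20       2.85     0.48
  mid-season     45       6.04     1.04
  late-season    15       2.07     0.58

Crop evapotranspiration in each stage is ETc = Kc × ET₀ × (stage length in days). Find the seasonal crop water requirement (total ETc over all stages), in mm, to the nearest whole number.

initial: 0.48 × 2.85 × 20 = 27.36 mm
mid-season: 1.04 × 6.04 × 45 = 282.67 mm
late-season: 0.58 × 2.07 × 15 = 18.01 mm
Seasonal total = 328.04 mm

328 mm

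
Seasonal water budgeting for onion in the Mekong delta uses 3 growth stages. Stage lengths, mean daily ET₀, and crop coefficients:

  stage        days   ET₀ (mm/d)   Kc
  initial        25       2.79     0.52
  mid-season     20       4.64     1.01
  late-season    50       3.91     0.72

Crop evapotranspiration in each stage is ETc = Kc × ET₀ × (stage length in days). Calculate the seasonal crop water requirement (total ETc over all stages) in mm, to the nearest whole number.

initial: 0.52 × 2.79 × 25 = 36.27 mm
mid-season: 1.01 × 4.64 × 20 = 93.73 mm
late-season: 0.72 × 3.91 × 50 = 140.76 mm
Seasonal total = 270.76 mm

271 mm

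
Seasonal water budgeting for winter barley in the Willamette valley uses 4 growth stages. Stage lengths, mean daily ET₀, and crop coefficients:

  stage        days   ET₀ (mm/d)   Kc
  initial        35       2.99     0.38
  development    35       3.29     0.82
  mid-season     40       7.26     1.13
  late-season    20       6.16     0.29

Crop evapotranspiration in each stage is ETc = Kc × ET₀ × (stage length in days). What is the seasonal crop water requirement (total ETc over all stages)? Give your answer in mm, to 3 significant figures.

initial: 0.38 × 2.99 × 35 = 39.77 mm
development: 0.82 × 3.29 × 35 = 94.42 mm
mid-season: 1.13 × 7.26 × 40 = 328.15 mm
late-season: 0.29 × 6.16 × 20 = 35.73 mm
Seasonal total = 498.07 mm

498 mm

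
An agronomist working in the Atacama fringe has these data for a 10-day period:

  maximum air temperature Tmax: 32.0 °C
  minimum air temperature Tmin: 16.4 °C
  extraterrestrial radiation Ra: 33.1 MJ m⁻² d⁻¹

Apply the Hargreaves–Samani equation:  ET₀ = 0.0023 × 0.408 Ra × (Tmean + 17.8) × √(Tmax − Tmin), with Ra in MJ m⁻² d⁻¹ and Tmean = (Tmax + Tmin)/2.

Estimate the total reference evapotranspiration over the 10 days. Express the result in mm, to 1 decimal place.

51.5 mm

Tmean = (32.0 + 16.4)/2 = 24.20 °C
0.408 Ra = 0.408 × 33.1 = 13.5048 mm/d equivalent
ET₀ = 0.0023 × 13.5048 × (24.20 + 17.8) × √15.6 = 0.0023 × 13.5048 × 42.00 × 3.9497 = 5.1526 mm/d
Over 10 days: 5.1526 × 10 = 51.526 mm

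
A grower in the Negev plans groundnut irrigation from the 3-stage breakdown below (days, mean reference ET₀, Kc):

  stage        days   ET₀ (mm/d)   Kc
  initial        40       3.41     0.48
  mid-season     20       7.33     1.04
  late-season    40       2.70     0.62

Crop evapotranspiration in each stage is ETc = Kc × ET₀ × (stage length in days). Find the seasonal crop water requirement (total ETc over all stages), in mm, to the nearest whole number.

285 mm

initial: 0.48 × 3.41 × 40 = 65.47 mm
mid-season: 1.04 × 7.33 × 20 = 152.46 mm
late-season: 0.62 × 2.70 × 40 = 66.96 mm
Seasonal total = 284.89 mm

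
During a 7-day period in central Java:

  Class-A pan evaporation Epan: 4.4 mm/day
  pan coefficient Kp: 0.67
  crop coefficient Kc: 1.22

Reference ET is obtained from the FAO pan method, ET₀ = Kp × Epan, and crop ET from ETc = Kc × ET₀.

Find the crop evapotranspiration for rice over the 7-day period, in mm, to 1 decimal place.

ET₀ = 0.67 × 4.4 = 2.9480 mm/d
ETc = Kc × ET₀ = 1.22 × 2.9480 = 3.5966 mm/d
Over 7 days: 3.5966 × 7 = 25.176 mm

25.2 mm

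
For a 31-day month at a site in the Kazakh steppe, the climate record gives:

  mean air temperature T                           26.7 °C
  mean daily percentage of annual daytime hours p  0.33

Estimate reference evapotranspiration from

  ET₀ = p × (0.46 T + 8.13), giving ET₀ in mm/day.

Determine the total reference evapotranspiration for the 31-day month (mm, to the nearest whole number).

ET₀ = 0.33 × (0.46 × 26.7 + 8.13) = 0.33 × 20.412 = 6.7360 mm/d
Monthly total = 6.7360 × 31 = 208.816 mm

209 mm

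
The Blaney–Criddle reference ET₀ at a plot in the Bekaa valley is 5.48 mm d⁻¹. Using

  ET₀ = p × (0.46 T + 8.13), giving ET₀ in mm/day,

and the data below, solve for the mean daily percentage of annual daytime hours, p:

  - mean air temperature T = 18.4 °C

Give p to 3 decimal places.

0.330

p = ET₀ / (0.46 T + 8.13) = 5.48 / (0.46 × 18.4 + 8.13) = 5.48 / 16.594 = 0.3302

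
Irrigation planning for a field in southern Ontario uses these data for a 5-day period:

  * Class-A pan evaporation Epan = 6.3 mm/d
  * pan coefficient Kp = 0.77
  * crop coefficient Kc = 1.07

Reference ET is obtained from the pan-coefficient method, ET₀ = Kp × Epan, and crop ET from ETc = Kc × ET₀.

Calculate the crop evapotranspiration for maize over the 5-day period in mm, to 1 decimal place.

ET₀ = 0.77 × 6.3 = 4.8510 mm/d
ETc = Kc × ET₀ = 1.07 × 4.8510 = 5.1906 mm/d
Over 5 days: 5.1906 × 5 = 25.953 mm

26.0 mm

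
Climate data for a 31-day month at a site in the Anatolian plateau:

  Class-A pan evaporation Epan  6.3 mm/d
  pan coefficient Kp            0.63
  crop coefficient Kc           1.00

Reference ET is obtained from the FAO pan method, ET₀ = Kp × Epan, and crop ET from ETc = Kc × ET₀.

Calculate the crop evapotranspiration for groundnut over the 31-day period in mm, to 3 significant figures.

123 mm

ET₀ = 0.63 × 6.3 = 3.9690 mm/d
ETc = Kc × ET₀ = 1.00 × 3.9690 = 3.9690 mm/d
Over 31 days: 3.9690 × 31 = 123.039 mm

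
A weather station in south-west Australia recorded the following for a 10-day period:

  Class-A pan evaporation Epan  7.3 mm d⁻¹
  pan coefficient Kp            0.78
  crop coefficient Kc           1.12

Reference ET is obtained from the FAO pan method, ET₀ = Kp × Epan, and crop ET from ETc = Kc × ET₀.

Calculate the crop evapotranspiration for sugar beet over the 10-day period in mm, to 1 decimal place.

ET₀ = 0.78 × 7.3 = 5.6940 mm/d
ETc = Kc × ET₀ = 1.12 × 5.6940 = 6.3773 mm/d
Over 10 days: 6.3773 × 10 = 63.773 mm

63.8 mm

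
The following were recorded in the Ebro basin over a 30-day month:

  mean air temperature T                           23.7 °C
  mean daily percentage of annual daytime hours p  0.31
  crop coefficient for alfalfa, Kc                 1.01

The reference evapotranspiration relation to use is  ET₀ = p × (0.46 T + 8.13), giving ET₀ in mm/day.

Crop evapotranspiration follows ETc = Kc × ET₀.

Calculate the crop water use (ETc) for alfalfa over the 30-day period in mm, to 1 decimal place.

ET₀ = 0.31 × (0.46 × 23.7 + 8.13) = 0.31 × 19.032 = 5.8999 mm/d
ETc = Kc × ET₀ = 1.01 × 5.8999 = 5.9589 mm/d
Over 30 days: 5.9589 × 30 = 178.767 mm

178.8 mm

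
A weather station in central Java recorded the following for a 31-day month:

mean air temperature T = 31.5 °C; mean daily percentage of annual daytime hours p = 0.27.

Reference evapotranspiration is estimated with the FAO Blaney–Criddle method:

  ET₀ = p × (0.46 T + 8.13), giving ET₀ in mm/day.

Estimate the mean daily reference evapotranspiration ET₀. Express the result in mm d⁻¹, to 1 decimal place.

6.1 mm d⁻¹

ET₀ = 0.27 × (0.46 × 31.5 + 8.13) = 0.27 × 22.620 = 6.1074 mm/d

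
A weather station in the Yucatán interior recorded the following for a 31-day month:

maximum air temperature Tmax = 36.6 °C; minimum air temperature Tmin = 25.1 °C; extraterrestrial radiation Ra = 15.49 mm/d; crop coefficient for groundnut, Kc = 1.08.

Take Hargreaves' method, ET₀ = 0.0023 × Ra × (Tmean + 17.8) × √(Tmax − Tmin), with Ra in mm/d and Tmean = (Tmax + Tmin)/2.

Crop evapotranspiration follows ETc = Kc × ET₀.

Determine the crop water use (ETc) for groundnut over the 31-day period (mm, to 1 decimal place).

196.8 mm

Tmean = (36.6 + 25.1)/2 = 30.85 °C
ET₀ = 0.0023 × 15.49 × (30.85 + 17.8) × √11.5 = 0.0023 × 15.49 × 48.65 × 3.3912 = 5.8778 mm/d
ETc = Kc × ET₀ = 1.08 × 5.8778 = 6.3480 mm/d
Over 31 days: 6.3480 × 31 = 196.788 mm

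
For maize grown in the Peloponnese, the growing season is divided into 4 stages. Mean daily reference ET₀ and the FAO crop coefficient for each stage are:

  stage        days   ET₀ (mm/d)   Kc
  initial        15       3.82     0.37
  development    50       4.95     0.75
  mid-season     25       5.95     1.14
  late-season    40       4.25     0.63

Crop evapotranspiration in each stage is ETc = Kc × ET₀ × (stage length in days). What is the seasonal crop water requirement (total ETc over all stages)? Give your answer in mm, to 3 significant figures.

initial: 0.37 × 3.82 × 15 = 21.20 mm
development: 0.75 × 4.95 × 50 = 185.63 mm
mid-season: 1.14 × 5.95 × 25 = 169.58 mm
late-season: 0.63 × 4.25 × 40 = 107.10 mm
Seasonal total = 483.51 mm

484 mm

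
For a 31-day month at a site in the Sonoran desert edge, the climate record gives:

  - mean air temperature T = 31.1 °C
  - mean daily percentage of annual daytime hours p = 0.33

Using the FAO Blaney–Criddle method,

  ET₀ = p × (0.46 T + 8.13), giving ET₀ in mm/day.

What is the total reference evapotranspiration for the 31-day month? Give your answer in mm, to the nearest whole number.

230 mm

ET₀ = 0.33 × (0.46 × 31.1 + 8.13) = 0.33 × 22.436 = 7.4039 mm/d
Monthly total = 7.4039 × 31 = 229.521 mm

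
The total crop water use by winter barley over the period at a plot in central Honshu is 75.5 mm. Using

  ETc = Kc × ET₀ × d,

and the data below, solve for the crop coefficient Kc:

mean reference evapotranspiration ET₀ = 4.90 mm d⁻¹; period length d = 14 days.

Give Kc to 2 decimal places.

ETc = Kc × ET₀ × d  ⇒  Kc = ETc / (ET₀ × d)
Kc = 75.5 / (4.90 × 14) = 75.5 / 68.60 = 1.1006

1.10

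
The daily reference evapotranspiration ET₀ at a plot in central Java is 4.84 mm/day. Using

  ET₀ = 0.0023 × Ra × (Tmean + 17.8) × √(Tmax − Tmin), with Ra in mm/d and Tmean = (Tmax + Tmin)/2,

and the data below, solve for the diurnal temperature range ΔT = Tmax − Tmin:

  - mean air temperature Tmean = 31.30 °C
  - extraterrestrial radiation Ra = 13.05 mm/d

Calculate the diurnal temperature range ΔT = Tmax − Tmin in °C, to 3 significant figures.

10.8 °C

√ΔT = ET₀ / [0.0023 × Ra × (Tmean+17.8)] = 4.84 / (0.0023 × 13.05 × 49.10) = 3.2842
ΔT = 3.2842² = 10.786 °C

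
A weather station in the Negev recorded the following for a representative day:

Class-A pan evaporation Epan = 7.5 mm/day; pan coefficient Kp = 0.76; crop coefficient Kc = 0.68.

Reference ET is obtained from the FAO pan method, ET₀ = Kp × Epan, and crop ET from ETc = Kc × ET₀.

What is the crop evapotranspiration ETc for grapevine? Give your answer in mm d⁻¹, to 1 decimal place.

ET₀ = 0.76 × 7.5 = 5.7000 mm/d
ETc = Kc × ET₀ = 0.68 × 5.7000 = 3.8760 mm/d

3.9 mm d⁻¹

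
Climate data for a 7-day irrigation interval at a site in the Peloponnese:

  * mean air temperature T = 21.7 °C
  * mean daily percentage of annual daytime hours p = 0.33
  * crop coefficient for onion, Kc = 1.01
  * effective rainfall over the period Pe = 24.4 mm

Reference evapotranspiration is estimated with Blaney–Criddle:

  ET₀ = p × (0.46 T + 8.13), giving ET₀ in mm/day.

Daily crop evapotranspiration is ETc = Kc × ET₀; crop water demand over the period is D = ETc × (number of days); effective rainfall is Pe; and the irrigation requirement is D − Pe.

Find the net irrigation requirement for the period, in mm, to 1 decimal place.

17.9 mm

ET₀ = 0.33 × (0.46 × 21.7 + 8.13) = 0.33 × 18.112 = 5.9770 mm/d
ETc = Kc × ET₀ = 1.01 × 5.9770 = 6.0368 mm/d
Crop demand D = ETc × 7 d = 6.0368 × 7 = 42.258 mm
D − Pe = 42.258 − 24.4 = 17.858 mm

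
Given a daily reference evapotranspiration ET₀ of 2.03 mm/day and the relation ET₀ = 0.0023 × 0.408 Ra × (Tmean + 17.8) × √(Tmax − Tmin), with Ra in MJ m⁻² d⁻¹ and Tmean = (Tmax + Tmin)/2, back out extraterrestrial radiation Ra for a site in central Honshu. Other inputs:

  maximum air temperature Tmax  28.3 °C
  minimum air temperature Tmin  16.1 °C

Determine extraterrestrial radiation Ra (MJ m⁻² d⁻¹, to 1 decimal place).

15.5 MJ m⁻² d⁻¹

Tmean = (28.3+16.1)/2 = 22.20 °C; ΔT = 12.2
Ra = ET₀ / [0.0023 × 0.408 × (Tmean+17.8) × √ΔT]
   = 2.03 / (0.0023 × 0.408 × 40.00 × 3.4928) = 15.484 MJ m⁻² d⁻¹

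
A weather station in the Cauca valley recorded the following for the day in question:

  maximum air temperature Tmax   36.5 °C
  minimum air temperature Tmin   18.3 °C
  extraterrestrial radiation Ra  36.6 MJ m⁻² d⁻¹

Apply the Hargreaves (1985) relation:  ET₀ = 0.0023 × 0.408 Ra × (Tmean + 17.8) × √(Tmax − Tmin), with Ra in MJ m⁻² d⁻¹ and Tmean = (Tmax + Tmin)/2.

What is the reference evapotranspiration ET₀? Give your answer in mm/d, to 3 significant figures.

Tmean = (36.5 + 18.3)/2 = 27.40 °C
0.408 Ra = 0.408 × 36.6 = 14.9328 mm/d equivalent
ET₀ = 0.0023 × 14.9328 × (27.40 + 17.8) × √18.2 = 0.0023 × 14.9328 × 45.20 × 4.2661 = 6.6228 mm/d

6.62 mm/d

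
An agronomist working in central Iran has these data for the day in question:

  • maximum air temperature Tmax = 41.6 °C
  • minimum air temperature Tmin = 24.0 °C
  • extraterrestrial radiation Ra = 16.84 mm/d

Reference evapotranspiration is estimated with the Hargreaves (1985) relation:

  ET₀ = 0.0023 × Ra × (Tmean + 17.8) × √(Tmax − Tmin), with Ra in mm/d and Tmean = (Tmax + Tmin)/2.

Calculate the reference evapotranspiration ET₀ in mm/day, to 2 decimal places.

8.22 mm/day

Tmean = (41.6 + 24.0)/2 = 32.80 °C
ET₀ = 0.0023 × 16.84 × (32.80 + 17.8) × √17.6 = 0.0023 × 16.84 × 50.60 × 4.1952 = 8.2219 mm/d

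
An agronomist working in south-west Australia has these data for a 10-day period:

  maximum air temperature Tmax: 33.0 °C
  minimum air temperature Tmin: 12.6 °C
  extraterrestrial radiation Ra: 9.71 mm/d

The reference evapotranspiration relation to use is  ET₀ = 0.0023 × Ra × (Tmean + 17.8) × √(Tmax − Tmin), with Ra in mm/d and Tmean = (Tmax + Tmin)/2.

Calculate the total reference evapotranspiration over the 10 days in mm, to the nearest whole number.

41 mm

Tmean = (33.0 + 12.6)/2 = 22.80 °C
ET₀ = 0.0023 × 9.71 × (22.80 + 17.8) × √20.4 = 0.0023 × 9.71 × 40.60 × 4.5166 = 4.0953 mm/d
Over 10 days: 4.0953 × 10 = 40.953 mm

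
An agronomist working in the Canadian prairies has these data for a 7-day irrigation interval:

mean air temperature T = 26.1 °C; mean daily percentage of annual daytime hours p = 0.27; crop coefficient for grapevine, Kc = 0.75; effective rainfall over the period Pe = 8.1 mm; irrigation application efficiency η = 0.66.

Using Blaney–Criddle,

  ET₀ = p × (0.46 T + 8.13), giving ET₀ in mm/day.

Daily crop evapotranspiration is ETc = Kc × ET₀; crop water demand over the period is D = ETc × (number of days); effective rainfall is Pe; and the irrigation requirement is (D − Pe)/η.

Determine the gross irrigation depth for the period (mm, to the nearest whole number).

31 mm

ET₀ = 0.27 × (0.46 × 26.1 + 8.13) = 0.27 × 20.136 = 5.4367 mm/d
ETc = Kc × ET₀ = 0.75 × 5.4367 = 4.0775 mm/d
Crop demand D = ETc × 7 d = 4.0775 × 7 = 28.543 mm
D − Pe = 28.543 − 8.1 = 20.443 mm
Gross irrigation = 20.443 / 0.66 = 30.974 mm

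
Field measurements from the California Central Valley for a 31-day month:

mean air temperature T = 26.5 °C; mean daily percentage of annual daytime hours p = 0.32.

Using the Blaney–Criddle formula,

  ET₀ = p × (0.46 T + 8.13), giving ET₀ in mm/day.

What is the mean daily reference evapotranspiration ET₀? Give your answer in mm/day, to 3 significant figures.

ET₀ = 0.32 × (0.46 × 26.5 + 8.13) = 0.32 × 20.320 = 6.5024 mm/d

6.50 mm/day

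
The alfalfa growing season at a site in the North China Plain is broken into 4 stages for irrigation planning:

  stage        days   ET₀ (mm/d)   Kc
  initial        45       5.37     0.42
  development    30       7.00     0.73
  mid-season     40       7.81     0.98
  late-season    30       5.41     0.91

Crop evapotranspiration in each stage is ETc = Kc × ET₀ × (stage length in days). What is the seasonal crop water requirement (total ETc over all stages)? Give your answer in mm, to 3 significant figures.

initial: 0.42 × 5.37 × 45 = 101.49 mm
development: 0.73 × 7.00 × 30 = 153.30 mm
mid-season: 0.98 × 7.81 × 40 = 306.15 mm
late-season: 0.91 × 5.41 × 30 = 147.69 mm
Seasonal total = 708.63 mm

709 mm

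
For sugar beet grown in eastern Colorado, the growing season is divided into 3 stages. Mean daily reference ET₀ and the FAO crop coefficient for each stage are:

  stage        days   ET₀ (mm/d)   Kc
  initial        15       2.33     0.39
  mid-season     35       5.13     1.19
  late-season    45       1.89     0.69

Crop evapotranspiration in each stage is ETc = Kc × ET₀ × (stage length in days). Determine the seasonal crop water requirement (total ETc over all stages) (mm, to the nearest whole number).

286 mm

initial: 0.39 × 2.33 × 15 = 13.63 mm
mid-season: 1.19 × 5.13 × 35 = 213.66 mm
late-season: 0.69 × 1.89 × 45 = 58.68 mm
Seasonal total = 285.97 mm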